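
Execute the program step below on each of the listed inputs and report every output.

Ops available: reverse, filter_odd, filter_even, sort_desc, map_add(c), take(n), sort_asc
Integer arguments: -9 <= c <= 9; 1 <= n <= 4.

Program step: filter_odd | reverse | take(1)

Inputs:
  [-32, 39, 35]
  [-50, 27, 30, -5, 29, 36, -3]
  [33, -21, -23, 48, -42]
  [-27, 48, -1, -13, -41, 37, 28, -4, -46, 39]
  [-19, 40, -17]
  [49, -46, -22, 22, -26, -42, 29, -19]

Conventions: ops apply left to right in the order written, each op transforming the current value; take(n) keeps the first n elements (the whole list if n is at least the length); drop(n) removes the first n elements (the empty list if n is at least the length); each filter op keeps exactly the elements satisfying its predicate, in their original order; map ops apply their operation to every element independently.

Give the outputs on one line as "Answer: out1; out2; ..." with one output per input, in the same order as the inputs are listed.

Execution, op by op:
  [-32, 39, 35] -> [39, 35] -> [35, 39] -> [35]
  [-50, 27, 30, -5, 29, 36, -3] -> [27, -5, 29, -3] -> [-3, 29, -5, 27] -> [-3]
  [33, -21, -23, 48, -42] -> [33, -21, -23] -> [-23, -21, 33] -> [-23]
  [-27, 48, -1, -13, -41, 37, 28, -4, -46, 39] -> [-27, -1, -13, -41, 37, 39] -> [39, 37, -41, -13, -1, -27] -> [39]
  [-19, 40, -17] -> [-19, -17] -> [-17, -19] -> [-17]
  [49, -46, -22, 22, -26, -42, 29, -19] -> [49, 29, -19] -> [-19, 29, 49] -> [-19]

[35]; [-3]; [-23]; [39]; [-17]; [-19]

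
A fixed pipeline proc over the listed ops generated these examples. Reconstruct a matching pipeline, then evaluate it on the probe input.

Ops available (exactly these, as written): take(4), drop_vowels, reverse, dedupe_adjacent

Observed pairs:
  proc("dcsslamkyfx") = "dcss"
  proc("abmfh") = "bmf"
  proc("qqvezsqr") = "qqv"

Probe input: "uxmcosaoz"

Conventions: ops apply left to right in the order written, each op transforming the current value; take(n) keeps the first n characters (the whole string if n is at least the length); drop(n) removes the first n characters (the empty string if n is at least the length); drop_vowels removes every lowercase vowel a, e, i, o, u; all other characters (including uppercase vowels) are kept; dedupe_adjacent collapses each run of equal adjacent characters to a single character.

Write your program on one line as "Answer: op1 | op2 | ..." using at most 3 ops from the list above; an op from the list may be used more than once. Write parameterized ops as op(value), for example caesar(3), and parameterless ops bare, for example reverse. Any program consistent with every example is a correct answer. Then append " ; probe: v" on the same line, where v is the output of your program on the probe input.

take(4) | drop_vowels ; probe: "xmc"

Check, running the answer program on each example:
  "dcsslamkyfx" -> "dcss" -> "dcss"
  "abmfh" -> "abmf" -> "bmf"
  "qqvezsqr" -> "qqve" -> "qqv"
  probe: "uxmcosaoz" -> "uxmc" -> "xmc"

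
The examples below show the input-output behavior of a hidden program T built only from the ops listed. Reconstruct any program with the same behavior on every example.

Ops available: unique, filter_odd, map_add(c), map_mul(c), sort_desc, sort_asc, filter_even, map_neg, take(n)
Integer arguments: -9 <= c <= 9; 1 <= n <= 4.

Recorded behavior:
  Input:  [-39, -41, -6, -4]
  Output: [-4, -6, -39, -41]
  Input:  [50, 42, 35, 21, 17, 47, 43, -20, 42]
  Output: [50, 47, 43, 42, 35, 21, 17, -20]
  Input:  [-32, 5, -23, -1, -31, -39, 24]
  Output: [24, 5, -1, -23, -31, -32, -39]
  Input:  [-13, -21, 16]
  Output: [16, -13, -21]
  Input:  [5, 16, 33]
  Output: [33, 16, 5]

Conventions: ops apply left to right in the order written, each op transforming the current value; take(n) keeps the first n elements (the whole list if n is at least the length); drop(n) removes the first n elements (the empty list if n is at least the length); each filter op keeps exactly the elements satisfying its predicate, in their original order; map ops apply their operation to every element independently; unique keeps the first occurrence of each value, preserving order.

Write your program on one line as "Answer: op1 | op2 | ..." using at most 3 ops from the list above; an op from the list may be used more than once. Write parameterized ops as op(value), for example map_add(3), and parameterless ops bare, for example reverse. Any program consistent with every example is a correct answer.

sort_asc | unique | sort_desc

Check, running the answer program on each example:
  [-39, -41, -6, -4] -> [-41, -39, -6, -4] -> [-41, -39, -6, -4] -> [-4, -6, -39, -41]
  [50, 42, 35, 21, 17, 47, 43, -20, 42] -> [-20, 17, 21, 35, 42, 42, 43, 47, 50] -> [-20, 17, 21, 35, 42, 43, 47, 50] -> [50, 47, 43, 42, 35, 21, 17, -20]
  [-32, 5, -23, -1, -31, -39, 24] -> [-39, -32, -31, -23, -1, 5, 24] -> [-39, -32, -31, -23, -1, 5, 24] -> [24, 5, -1, -23, -31, -32, -39]
  [-13, -21, 16] -> [-21, -13, 16] -> [-21, -13, 16] -> [16, -13, -21]
  [5, 16, 33] -> [5, 16, 33] -> [5, 16, 33] -> [33, 16, 5]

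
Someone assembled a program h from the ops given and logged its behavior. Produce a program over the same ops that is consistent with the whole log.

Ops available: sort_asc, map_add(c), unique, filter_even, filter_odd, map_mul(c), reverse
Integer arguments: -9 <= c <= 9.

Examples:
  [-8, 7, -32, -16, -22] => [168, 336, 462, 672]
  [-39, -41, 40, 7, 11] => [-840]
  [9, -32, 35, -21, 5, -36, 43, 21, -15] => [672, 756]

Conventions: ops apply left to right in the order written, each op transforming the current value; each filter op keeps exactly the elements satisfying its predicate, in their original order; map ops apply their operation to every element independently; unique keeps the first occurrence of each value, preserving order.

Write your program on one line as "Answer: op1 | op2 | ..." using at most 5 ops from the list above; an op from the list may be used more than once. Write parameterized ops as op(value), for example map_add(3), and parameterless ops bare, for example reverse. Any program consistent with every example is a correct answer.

reverse | filter_even | map_mul(-7) | map_mul(3) | sort_asc

Check, running the answer program on each example:
  [-8, 7, -32, -16, -22] -> [-22, -16, -32, 7, -8] -> [-22, -16, -32, -8] -> [154, 112, 224, 56] -> [462, 336, 672, 168] -> [168, 336, 462, 672]
  [-39, -41, 40, 7, 11] -> [11, 7, 40, -41, -39] -> [40] -> [-280] -> [-840] -> [-840]
  [9, -32, 35, -21, 5, -36, 43, 21, -15] -> [-15, 21, 43, -36, 5, -21, 35, -32, 9] -> [-36, -32] -> [252, 224] -> [756, 672] -> [672, 756]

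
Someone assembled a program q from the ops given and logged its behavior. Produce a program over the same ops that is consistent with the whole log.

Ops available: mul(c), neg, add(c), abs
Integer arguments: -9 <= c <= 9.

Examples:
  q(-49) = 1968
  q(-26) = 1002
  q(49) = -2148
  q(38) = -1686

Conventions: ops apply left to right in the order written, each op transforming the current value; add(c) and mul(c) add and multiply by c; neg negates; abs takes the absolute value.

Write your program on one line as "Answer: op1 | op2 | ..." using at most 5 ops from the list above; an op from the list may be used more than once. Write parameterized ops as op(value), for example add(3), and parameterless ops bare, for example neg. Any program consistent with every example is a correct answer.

neg | add(-3) | mul(-7) | add(-6) | mul(-6)

Check, running the answer program on each example:
  -49 -> 49 -> 46 -> -322 -> -328 -> 1968
  -26 -> 26 -> 23 -> -161 -> -167 -> 1002
  49 -> -49 -> -52 -> 364 -> 358 -> -2148
  38 -> -38 -> -41 -> 287 -> 281 -> -1686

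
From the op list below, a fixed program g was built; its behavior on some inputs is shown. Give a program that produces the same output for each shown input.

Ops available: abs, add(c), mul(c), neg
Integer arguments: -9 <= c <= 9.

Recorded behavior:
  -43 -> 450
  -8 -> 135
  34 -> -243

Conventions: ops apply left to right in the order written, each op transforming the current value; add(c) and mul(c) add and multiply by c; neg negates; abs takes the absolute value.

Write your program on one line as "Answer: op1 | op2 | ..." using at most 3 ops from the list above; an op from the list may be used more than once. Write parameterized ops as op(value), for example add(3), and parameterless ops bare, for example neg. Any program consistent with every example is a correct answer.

add(-7) | mul(-9)

Check, running the answer program on each example:
  -43 -> -50 -> 450
  -8 -> -15 -> 135
  34 -> 27 -> -243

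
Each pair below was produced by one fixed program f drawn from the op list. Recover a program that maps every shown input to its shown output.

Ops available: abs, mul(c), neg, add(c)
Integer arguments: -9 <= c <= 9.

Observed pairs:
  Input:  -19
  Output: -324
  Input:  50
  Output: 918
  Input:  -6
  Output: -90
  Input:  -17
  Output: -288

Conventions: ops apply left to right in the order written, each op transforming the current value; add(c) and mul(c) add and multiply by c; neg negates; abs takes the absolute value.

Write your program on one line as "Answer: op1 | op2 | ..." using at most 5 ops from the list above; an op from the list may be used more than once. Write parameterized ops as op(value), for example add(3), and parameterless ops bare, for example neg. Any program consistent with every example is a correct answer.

mul(-3) | add(-5) | add(2) | mul(-6)

Check, running the answer program on each example:
  -19 -> 57 -> 52 -> 54 -> -324
  50 -> -150 -> -155 -> -153 -> 918
  -6 -> 18 -> 13 -> 15 -> -90
  -17 -> 51 -> 46 -> 48 -> -288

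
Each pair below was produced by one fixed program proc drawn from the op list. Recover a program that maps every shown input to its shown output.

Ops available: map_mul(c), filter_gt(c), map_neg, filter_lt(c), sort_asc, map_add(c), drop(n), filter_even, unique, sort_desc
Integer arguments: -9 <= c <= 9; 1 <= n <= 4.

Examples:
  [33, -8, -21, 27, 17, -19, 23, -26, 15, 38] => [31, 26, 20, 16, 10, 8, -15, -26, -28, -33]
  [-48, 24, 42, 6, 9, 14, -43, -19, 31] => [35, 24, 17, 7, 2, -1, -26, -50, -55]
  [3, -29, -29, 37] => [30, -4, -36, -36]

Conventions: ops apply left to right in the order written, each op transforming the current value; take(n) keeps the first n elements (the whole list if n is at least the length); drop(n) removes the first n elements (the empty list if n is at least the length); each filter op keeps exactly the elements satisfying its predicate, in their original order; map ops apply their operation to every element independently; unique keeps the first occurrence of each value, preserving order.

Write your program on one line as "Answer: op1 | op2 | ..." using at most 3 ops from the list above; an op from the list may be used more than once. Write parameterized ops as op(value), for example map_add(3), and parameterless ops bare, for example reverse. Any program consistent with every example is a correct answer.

sort_desc | map_add(-7)

Check, running the answer program on each example:
  [33, -8, -21, 27, 17, -19, 23, -26, 15, 38] -> [38, 33, 27, 23, 17, 15, -8, -19, -21, -26] -> [31, 26, 20, 16, 10, 8, -15, -26, -28, -33]
  [-48, 24, 42, 6, 9, 14, -43, -19, 31] -> [42, 31, 24, 14, 9, 6, -19, -43, -48] -> [35, 24, 17, 7, 2, -1, -26, -50, -55]
  [3, -29, -29, 37] -> [37, 3, -29, -29] -> [30, -4, -36, -36]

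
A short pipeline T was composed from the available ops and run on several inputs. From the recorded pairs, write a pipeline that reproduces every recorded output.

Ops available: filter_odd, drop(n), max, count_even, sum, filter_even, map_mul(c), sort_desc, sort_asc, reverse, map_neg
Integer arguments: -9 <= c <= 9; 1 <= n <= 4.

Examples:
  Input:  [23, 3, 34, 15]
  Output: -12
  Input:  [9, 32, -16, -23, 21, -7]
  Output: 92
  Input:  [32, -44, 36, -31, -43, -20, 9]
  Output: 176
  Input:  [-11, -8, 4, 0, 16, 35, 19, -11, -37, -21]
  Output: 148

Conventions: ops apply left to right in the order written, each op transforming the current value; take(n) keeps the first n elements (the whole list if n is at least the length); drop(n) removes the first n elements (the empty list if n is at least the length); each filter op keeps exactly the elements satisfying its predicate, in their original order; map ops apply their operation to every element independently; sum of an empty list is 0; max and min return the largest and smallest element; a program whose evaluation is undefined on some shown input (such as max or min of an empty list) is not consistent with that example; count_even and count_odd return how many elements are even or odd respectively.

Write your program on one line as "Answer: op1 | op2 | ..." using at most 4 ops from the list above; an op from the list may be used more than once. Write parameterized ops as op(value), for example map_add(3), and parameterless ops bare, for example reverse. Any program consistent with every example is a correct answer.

map_mul(4) | map_neg | max

Check, running the answer program on each example:
  [23, 3, 34, 15] -> [92, 12, 136, 60] -> [-92, -12, -136, -60] -> -12
  [9, 32, -16, -23, 21, -7] -> [36, 128, -64, -92, 84, -28] -> [-36, -128, 64, 92, -84, 28] -> 92
  [32, -44, 36, -31, -43, -20, 9] -> [128, -176, 144, -124, -172, -80, 36] -> [-128, 176, -144, 124, 172, 80, -36] -> 176
  [-11, -8, 4, 0, 16, 35, 19, -11, -37, -21] -> [-44, -32, 16, 0, 64, 140, 76, -44, -148, -84] -> [44, 32, -16, 0, -64, -140, -76, 44, 148, 84] -> 148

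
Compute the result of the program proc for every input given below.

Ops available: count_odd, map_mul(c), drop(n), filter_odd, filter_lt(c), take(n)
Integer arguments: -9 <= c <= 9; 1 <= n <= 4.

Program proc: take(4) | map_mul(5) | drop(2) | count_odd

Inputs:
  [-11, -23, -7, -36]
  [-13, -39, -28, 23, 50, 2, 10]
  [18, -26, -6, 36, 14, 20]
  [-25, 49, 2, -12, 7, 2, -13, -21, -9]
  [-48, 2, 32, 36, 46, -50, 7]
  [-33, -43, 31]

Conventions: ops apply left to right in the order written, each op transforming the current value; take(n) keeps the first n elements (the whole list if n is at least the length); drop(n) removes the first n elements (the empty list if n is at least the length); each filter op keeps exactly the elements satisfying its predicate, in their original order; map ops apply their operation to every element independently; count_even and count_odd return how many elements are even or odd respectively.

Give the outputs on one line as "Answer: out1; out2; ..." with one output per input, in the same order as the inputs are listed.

1; 1; 0; 0; 0; 1

Execution, op by op:
  [-11, -23, -7, -36] -> [-11, -23, -7, -36] -> [-55, -115, -35, -180] -> [-35, -180] -> 1
  [-13, -39, -28, 23, 50, 2, 10] -> [-13, -39, -28, 23] -> [-65, -195, -140, 115] -> [-140, 115] -> 1
  [18, -26, -6, 36, 14, 20] -> [18, -26, -6, 36] -> [90, -130, -30, 180] -> [-30, 180] -> 0
  [-25, 49, 2, -12, 7, 2, -13, -21, -9] -> [-25, 49, 2, -12] -> [-125, 245, 10, -60] -> [10, -60] -> 0
  [-48, 2, 32, 36, 46, -50, 7] -> [-48, 2, 32, 36] -> [-240, 10, 160, 180] -> [160, 180] -> 0
  [-33, -43, 31] -> [-33, -43, 31] -> [-165, -215, 155] -> [155] -> 1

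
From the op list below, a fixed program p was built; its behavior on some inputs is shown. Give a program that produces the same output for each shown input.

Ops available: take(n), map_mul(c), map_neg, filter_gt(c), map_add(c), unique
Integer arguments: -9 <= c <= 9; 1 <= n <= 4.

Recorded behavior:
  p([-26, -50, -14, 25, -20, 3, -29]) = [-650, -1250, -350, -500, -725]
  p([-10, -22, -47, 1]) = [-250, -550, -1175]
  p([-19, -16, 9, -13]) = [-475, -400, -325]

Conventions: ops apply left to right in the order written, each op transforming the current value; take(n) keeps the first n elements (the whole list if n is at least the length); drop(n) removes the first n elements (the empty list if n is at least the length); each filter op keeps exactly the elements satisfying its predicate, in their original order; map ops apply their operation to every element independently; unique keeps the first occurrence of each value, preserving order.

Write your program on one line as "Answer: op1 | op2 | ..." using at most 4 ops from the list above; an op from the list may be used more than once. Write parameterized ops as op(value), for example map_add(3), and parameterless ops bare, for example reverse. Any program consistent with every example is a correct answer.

map_mul(-5) | filter_gt(-1) | map_mul(-5)

Check, running the answer program on each example:
  [-26, -50, -14, 25, -20, 3, -29] -> [130, 250, 70, -125, 100, -15, 145] -> [130, 250, 70, 100, 145] -> [-650, -1250, -350, -500, -725]
  [-10, -22, -47, 1] -> [50, 110, 235, -5] -> [50, 110, 235] -> [-250, -550, -1175]
  [-19, -16, 9, -13] -> [95, 80, -45, 65] -> [95, 80, 65] -> [-475, -400, -325]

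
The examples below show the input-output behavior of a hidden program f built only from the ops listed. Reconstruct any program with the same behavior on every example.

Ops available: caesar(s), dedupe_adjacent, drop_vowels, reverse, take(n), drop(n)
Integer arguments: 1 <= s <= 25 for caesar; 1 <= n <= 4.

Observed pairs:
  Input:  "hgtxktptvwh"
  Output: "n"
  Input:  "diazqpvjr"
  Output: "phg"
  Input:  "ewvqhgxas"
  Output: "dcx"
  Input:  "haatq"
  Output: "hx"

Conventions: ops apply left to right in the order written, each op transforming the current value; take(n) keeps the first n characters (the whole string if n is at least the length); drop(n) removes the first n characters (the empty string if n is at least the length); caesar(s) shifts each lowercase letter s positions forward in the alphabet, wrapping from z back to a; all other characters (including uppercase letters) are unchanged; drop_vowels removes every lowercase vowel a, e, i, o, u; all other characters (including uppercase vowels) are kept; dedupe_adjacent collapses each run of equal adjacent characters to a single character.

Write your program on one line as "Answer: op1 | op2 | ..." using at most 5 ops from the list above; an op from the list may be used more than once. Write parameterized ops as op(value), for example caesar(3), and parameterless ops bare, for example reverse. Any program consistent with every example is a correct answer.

dedupe_adjacent | take(4) | caesar(7) | drop(1) | drop_vowels

Check, running the answer program on each example:
  "hgtxktptvwh" -> "hgtxktptvwh" -> "hgtx" -> "onae" -> "nae" -> "n"
  "diazqpvjr" -> "diazqpvjr" -> "diaz" -> "kphg" -> "phg" -> "phg"
  "ewvqhgxas" -> "ewvqhgxas" -> "ewvq" -> "ldcx" -> "dcx" -> "dcx"
  "haatq" -> "hatq" -> "hatq" -> "ohax" -> "hax" -> "hx"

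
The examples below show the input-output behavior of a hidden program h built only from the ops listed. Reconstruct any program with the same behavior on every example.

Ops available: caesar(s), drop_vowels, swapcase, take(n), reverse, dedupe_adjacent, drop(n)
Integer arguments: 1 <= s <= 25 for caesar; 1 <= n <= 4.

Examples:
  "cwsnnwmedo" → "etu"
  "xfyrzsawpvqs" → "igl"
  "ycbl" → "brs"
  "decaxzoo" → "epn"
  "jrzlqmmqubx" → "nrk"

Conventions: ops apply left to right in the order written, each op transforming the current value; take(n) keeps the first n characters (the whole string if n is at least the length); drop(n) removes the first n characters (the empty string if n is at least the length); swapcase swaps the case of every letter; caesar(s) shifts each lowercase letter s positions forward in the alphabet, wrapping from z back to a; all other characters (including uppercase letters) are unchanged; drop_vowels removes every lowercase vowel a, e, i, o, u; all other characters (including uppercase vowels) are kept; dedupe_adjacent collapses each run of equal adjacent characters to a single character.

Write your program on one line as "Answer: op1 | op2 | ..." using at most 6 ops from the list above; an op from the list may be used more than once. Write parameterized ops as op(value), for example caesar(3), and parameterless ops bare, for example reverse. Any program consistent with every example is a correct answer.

caesar(24) | reverse | caesar(9) | dedupe_adjacent | caesar(9) | take(3)

Check, running the answer program on each example:
  "cwsnnwmedo" -> "auqllukcbm" -> "mbckullqua" -> "vkltduuzdj" -> "vkltduzdj" -> "etucmdims" -> "etu"
  "xfyrzsawpvqs" -> "vdwpxqyuntoq" -> "qotnuyqxpwdv" -> "zxcwdhzgyfme" -> "zxcwdhzgyfme" -> "iglfmqiphovn" -> "igl"
  "ycbl" -> "wazj" -> "jzaw" -> "sijf" -> "sijf" -> "brso" -> "brs"
  "decaxzoo" -> "bcayvxmm" -> "mmxvyacb" -> "vvgehjlk" -> "vgehjlk" -> "epnqsut" -> "epn"
  "jrzlqmmqubx" -> "hpxjokkoszv" -> "vzsokkojxph" -> "eibxttxsgyq" -> "eibxtxsgyq" -> "nrkgcgbphz" -> "nrk"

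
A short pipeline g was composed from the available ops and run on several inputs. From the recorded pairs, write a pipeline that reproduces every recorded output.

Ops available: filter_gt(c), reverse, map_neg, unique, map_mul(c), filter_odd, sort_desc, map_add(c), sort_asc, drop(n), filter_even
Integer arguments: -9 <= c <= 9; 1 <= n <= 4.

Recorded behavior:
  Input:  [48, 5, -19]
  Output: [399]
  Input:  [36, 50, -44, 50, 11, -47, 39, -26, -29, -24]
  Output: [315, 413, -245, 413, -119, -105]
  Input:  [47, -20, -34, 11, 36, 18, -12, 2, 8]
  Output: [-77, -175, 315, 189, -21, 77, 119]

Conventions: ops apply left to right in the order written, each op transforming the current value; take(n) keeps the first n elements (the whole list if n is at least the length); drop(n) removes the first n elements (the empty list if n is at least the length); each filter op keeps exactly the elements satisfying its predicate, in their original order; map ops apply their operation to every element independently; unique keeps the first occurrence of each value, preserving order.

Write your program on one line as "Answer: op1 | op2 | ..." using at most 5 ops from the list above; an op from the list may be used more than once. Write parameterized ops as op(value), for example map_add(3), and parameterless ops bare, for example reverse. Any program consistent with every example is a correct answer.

filter_even | map_add(9) | map_mul(-7) | map_neg

Check, running the answer program on each example:
  [48, 5, -19] -> [48] -> [57] -> [-399] -> [399]
  [36, 50, -44, 50, 11, -47, 39, -26, -29, -24] -> [36, 50, -44, 50, -26, -24] -> [45, 59, -35, 59, -17, -15] -> [-315, -413, 245, -413, 119, 105] -> [315, 413, -245, 413, -119, -105]
  [47, -20, -34, 11, 36, 18, -12, 2, 8] -> [-20, -34, 36, 18, -12, 2, 8] -> [-11, -25, 45, 27, -3, 11, 17] -> [77, 175, -315, -189, 21, -77, -119] -> [-77, -175, 315, 189, -21, 77, 119]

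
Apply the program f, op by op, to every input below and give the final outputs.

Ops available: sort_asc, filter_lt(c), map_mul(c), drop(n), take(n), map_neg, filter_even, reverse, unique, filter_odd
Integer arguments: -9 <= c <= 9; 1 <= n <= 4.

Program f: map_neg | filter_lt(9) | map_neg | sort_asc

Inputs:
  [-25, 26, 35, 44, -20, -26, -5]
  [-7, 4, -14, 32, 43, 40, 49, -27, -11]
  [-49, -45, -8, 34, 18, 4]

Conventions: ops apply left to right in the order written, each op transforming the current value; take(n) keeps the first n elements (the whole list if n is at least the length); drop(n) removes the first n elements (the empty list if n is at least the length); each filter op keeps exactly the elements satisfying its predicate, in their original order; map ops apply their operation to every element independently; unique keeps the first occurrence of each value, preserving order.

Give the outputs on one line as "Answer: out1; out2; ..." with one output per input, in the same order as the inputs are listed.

[-5, 26, 35, 44]; [-7, 4, 32, 40, 43, 49]; [-8, 4, 18, 34]

Execution, op by op:
  [-25, 26, 35, 44, -20, -26, -5] -> [25, -26, -35, -44, 20, 26, 5] -> [-26, -35, -44, 5] -> [26, 35, 44, -5] -> [-5, 26, 35, 44]
  [-7, 4, -14, 32, 43, 40, 49, -27, -11] -> [7, -4, 14, -32, -43, -40, -49, 27, 11] -> [7, -4, -32, -43, -40, -49] -> [-7, 4, 32, 43, 40, 49] -> [-7, 4, 32, 40, 43, 49]
  [-49, -45, -8, 34, 18, 4] -> [49, 45, 8, -34, -18, -4] -> [8, -34, -18, -4] -> [-8, 34, 18, 4] -> [-8, 4, 18, 34]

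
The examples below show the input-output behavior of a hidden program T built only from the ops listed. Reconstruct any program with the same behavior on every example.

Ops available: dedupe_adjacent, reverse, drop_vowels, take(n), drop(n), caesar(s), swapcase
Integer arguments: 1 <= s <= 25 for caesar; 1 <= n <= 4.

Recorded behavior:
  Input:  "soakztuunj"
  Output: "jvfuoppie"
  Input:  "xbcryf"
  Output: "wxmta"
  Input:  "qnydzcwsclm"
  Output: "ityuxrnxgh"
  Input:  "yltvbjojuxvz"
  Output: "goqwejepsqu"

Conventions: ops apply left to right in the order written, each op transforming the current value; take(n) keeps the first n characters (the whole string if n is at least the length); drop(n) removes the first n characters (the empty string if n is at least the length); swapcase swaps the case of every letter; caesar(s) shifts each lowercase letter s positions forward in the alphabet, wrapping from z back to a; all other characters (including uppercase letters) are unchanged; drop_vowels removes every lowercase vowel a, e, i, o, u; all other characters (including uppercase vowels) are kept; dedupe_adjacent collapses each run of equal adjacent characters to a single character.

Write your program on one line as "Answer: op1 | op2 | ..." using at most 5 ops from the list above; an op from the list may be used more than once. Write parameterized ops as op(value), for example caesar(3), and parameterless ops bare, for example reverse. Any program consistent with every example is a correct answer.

caesar(14) | drop(1) | caesar(12) | caesar(21)

Check, running the answer program on each example:
  "soakztuunj" -> "gcoynhiibx" -> "coynhiibx" -> "oakztuunj" -> "jvfuoppie"
  "xbcryf" -> "lpqfmt" -> "pqfmt" -> "bcryf" -> "wxmta"
  "qnydzcwsclm" -> "ebmrnqkgqza" -> "bmrnqkgqza" -> "nydzcwsclm" -> "ityuxrnxgh"
  "yltvbjojuxvz" -> "mzhjpxcxiljn" -> "zhjpxcxiljn" -> "ltvbjojuxvz" -> "goqwejepsqu"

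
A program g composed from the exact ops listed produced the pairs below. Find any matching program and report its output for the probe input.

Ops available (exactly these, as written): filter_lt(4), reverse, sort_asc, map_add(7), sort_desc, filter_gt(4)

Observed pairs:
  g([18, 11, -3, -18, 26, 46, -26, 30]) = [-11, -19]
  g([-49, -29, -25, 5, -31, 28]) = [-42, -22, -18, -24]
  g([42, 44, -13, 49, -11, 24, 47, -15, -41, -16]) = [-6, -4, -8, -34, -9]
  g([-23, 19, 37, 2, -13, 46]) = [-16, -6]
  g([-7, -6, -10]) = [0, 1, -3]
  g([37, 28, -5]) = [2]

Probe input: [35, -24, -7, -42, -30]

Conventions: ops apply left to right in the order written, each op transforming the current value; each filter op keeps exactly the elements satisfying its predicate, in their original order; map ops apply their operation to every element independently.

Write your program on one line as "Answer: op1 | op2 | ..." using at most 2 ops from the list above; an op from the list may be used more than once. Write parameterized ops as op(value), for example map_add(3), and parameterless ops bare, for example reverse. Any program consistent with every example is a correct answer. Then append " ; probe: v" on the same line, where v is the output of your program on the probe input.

map_add(7) | filter_lt(4) ; probe: [-17, 0, -35, -23]

Check, running the answer program on each example:
  [18, 11, -3, -18, 26, 46, -26, 30] -> [25, 18, 4, -11, 33, 53, -19, 37] -> [-11, -19]
  [-49, -29, -25, 5, -31, 28] -> [-42, -22, -18, 12, -24, 35] -> [-42, -22, -18, -24]
  [42, 44, -13, 49, -11, 24, 47, -15, -41, -16] -> [49, 51, -6, 56, -4, 31, 54, -8, -34, -9] -> [-6, -4, -8, -34, -9]
  [-23, 19, 37, 2, -13, 46] -> [-16, 26, 44, 9, -6, 53] -> [-16, -6]
  [-7, -6, -10] -> [0, 1, -3] -> [0, 1, -3]
  [37, 28, -5] -> [44, 35, 2] -> [2]
  probe: [35, -24, -7, -42, -30] -> [42, -17, 0, -35, -23] -> [-17, 0, -35, -23]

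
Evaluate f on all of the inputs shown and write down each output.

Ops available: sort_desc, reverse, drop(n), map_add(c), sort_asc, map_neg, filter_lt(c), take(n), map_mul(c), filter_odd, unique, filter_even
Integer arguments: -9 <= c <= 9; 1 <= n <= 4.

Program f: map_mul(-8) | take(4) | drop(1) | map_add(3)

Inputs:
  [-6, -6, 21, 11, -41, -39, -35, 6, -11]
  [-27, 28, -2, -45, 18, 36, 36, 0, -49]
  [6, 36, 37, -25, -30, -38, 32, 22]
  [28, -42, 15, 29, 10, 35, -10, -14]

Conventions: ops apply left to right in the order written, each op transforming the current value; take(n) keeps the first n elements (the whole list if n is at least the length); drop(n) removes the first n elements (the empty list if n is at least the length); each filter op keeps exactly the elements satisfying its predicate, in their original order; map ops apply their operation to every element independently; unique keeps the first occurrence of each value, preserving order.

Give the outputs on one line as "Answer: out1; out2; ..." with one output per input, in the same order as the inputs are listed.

Execution, op by op:
  [-6, -6, 21, 11, -41, -39, -35, 6, -11] -> [48, 48, -168, -88, 328, 312, 280, -48, 88] -> [48, 48, -168, -88] -> [48, -168, -88] -> [51, -165, -85]
  [-27, 28, -2, -45, 18, 36, 36, 0, -49] -> [216, -224, 16, 360, -144, -288, -288, 0, 392] -> [216, -224, 16, 360] -> [-224, 16, 360] -> [-221, 19, 363]
  [6, 36, 37, -25, -30, -38, 32, 22] -> [-48, -288, -296, 200, 240, 304, -256, -176] -> [-48, -288, -296, 200] -> [-288, -296, 200] -> [-285, -293, 203]
  [28, -42, 15, 29, 10, 35, -10, -14] -> [-224, 336, -120, -232, -80, -280, 80, 112] -> [-224, 336, -120, -232] -> [336, -120, -232] -> [339, -117, -229]

[51, -165, -85]; [-221, 19, 363]; [-285, -293, 203]; [339, -117, -229]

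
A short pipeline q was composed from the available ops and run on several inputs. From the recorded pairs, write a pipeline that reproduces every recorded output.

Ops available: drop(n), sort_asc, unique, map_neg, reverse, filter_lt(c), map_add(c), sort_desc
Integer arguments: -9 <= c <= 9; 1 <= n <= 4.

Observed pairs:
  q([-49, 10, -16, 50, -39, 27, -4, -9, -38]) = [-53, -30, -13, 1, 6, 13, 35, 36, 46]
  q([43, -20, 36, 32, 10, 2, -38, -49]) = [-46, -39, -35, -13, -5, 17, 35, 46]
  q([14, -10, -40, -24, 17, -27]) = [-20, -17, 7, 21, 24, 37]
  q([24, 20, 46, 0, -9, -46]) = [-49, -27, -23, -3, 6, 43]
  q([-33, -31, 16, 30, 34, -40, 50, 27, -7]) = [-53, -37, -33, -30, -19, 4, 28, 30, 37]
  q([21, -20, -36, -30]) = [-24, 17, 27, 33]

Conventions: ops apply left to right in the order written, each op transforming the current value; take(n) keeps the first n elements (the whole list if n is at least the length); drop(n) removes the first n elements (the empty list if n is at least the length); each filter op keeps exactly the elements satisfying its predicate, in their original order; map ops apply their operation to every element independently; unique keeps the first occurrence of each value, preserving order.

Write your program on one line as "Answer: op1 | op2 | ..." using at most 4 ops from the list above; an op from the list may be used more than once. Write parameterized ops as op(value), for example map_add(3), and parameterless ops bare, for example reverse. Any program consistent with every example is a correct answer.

map_neg | sort_desc | map_add(-3) | sort_asc

Check, running the answer program on each example:
  [-49, 10, -16, 50, -39, 27, -4, -9, -38] -> [49, -10, 16, -50, 39, -27, 4, 9, 38] -> [49, 39, 38, 16, 9, 4, -10, -27, -50] -> [46, 36, 35, 13, 6, 1, -13, -30, -53] -> [-53, -30, -13, 1, 6, 13, 35, 36, 46]
  [43, -20, 36, 32, 10, 2, -38, -49] -> [-43, 20, -36, -32, -10, -2, 38, 49] -> [49, 38, 20, -2, -10, -32, -36, -43] -> [46, 35, 17, -5, -13, -35, -39, -46] -> [-46, -39, -35, -13, -5, 17, 35, 46]
  [14, -10, -40, -24, 17, -27] -> [-14, 10, 40, 24, -17, 27] -> [40, 27, 24, 10, -14, -17] -> [37, 24, 21, 7, -17, -20] -> [-20, -17, 7, 21, 24, 37]
  [24, 20, 46, 0, -9, -46] -> [-24, -20, -46, 0, 9, 46] -> [46, 9, 0, -20, -24, -46] -> [43, 6, -3, -23, -27, -49] -> [-49, -27, -23, -3, 6, 43]
  [-33, -31, 16, 30, 34, -40, 50, 27, -7] -> [33, 31, -16, -30, -34, 40, -50, -27, 7] -> [40, 33, 31, 7, -16, -27, -30, -34, -50] -> [37, 30, 28, 4, -19, -30, -33, -37, -53] -> [-53, -37, -33, -30, -19, 4, 28, 30, 37]
  [21, -20, -36, -30] -> [-21, 20, 36, 30] -> [36, 30, 20, -21] -> [33, 27, 17, -24] -> [-24, 17, 27, 33]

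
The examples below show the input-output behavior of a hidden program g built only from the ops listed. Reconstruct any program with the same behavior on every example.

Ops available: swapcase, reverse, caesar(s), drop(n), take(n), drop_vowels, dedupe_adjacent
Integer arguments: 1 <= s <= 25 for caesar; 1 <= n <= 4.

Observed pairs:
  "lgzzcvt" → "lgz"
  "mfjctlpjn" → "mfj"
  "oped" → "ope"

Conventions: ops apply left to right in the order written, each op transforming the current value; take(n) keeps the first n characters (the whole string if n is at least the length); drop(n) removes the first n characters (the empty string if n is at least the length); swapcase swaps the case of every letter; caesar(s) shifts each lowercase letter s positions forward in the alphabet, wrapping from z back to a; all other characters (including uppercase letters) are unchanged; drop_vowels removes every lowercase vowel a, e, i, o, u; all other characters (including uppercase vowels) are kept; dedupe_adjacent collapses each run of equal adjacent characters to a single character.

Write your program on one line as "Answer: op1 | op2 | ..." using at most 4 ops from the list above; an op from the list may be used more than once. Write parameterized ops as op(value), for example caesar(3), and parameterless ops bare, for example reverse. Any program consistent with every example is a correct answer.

swapcase | take(3) | swapcase

Check, running the answer program on each example:
  "lgzzcvt" -> "LGZZCVT" -> "LGZ" -> "lgz"
  "mfjctlpjn" -> "MFJCTLPJN" -> "MFJ" -> "mfj"
  "oped" -> "OPED" -> "OPE" -> "ope"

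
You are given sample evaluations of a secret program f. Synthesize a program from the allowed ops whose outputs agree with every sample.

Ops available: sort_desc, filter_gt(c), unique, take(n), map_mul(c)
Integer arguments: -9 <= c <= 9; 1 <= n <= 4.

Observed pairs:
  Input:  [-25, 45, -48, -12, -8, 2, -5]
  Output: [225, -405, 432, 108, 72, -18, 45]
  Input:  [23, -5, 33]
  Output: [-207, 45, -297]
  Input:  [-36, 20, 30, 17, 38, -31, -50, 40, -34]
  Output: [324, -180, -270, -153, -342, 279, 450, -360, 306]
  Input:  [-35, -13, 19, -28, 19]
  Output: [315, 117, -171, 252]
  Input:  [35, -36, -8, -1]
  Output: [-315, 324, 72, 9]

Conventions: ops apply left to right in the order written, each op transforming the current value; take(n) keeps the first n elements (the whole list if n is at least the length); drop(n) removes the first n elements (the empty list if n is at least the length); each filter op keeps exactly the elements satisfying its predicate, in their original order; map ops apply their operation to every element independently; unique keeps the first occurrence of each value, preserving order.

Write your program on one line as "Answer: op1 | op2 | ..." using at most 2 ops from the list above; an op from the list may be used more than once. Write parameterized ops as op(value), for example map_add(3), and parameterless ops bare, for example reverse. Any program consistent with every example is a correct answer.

unique | map_mul(-9)

Check, running the answer program on each example:
  [-25, 45, -48, -12, -8, 2, -5] -> [-25, 45, -48, -12, -8, 2, -5] -> [225, -405, 432, 108, 72, -18, 45]
  [23, -5, 33] -> [23, -5, 33] -> [-207, 45, -297]
  [-36, 20, 30, 17, 38, -31, -50, 40, -34] -> [-36, 20, 30, 17, 38, -31, -50, 40, -34] -> [324, -180, -270, -153, -342, 279, 450, -360, 306]
  [-35, -13, 19, -28, 19] -> [-35, -13, 19, -28] -> [315, 117, -171, 252]
  [35, -36, -8, -1] -> [35, -36, -8, -1] -> [-315, 324, 72, 9]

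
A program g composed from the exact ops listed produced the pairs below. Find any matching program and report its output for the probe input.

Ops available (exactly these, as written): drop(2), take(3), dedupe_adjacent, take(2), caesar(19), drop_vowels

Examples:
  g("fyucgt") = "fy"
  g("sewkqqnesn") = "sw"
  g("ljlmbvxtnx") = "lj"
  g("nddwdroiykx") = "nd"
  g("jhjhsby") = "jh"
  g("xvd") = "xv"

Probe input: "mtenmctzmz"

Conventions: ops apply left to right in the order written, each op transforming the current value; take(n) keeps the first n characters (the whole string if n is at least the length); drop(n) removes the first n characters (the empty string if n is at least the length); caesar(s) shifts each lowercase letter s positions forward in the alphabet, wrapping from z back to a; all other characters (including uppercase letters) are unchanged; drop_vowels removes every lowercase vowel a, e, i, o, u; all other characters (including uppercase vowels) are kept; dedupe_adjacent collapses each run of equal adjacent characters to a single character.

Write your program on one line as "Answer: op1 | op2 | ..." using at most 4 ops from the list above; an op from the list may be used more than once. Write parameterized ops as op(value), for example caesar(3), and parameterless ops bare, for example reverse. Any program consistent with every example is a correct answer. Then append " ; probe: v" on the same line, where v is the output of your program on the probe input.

drop_vowels | dedupe_adjacent | take(2) ; probe: "mt"

Check, running the answer program on each example:
  "fyucgt" -> "fycgt" -> "fycgt" -> "fy"
  "sewkqqnesn" -> "swkqqnsn" -> "swkqnsn" -> "sw"
  "ljlmbvxtnx" -> "ljlmbvxtnx" -> "ljlmbvxtnx" -> "lj"
  "nddwdroiykx" -> "nddwdrykx" -> "ndwdrykx" -> "nd"
  "jhjhsby" -> "jhjhsby" -> "jhjhsby" -> "jh"
  "xvd" -> "xvd" -> "xvd" -> "xv"
  probe: "mtenmctzmz" -> "mtnmctzmz" -> "mtnmctzmz" -> "mt"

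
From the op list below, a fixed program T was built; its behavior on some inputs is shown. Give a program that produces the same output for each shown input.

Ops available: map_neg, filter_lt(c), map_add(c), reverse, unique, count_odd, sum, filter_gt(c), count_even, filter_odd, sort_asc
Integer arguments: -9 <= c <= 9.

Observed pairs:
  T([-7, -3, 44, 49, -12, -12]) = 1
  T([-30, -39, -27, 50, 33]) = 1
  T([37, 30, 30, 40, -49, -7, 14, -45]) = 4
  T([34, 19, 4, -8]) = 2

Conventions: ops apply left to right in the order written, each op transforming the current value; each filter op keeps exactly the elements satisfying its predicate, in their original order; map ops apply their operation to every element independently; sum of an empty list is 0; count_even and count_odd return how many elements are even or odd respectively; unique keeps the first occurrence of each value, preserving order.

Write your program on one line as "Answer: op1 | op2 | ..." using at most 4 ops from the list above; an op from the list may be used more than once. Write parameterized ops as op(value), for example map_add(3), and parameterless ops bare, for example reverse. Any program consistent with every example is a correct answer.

filter_gt(-4) | sort_asc | reverse | count_even

Check, running the answer program on each example:
  [-7, -3, 44, 49, -12, -12] -> [-3, 44, 49] -> [-3, 44, 49] -> [49, 44, -3] -> 1
  [-30, -39, -27, 50, 33] -> [50, 33] -> [33, 50] -> [50, 33] -> 1
  [37, 30, 30, 40, -49, -7, 14, -45] -> [37, 30, 30, 40, 14] -> [14, 30, 30, 37, 40] -> [40, 37, 30, 30, 14] -> 4
  [34, 19, 4, -8] -> [34, 19, 4] -> [4, 19, 34] -> [34, 19, 4] -> 2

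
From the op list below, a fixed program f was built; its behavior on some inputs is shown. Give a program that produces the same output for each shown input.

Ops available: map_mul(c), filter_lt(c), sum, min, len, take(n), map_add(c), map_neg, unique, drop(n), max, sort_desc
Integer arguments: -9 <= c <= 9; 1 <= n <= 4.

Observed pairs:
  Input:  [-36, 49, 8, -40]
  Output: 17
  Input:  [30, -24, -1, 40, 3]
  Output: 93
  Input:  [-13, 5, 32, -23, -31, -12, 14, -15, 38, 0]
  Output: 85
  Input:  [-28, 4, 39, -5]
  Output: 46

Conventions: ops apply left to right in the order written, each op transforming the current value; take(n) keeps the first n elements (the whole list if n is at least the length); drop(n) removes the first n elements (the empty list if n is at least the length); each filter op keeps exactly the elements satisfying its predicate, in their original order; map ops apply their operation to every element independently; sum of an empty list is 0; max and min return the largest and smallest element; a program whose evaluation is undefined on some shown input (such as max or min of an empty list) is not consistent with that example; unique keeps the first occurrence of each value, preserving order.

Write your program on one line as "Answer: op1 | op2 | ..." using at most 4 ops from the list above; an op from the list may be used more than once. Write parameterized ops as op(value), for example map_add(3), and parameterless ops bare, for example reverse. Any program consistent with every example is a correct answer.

map_add(9) | sort_desc | sum

Check, running the answer program on each example:
  [-36, 49, 8, -40] -> [-27, 58, 17, -31] -> [58, 17, -27, -31] -> 17
  [30, -24, -1, 40, 3] -> [39, -15, 8, 49, 12] -> [49, 39, 12, 8, -15] -> 93
  [-13, 5, 32, -23, -31, -12, 14, -15, 38, 0] -> [-4, 14, 41, -14, -22, -3, 23, -6, 47, 9] -> [47, 41, 23, 14, 9, -3, -4, -6, -14, -22] -> 85
  [-28, 4, 39, -5] -> [-19, 13, 48, 4] -> [48, 13, 4, -19] -> 46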